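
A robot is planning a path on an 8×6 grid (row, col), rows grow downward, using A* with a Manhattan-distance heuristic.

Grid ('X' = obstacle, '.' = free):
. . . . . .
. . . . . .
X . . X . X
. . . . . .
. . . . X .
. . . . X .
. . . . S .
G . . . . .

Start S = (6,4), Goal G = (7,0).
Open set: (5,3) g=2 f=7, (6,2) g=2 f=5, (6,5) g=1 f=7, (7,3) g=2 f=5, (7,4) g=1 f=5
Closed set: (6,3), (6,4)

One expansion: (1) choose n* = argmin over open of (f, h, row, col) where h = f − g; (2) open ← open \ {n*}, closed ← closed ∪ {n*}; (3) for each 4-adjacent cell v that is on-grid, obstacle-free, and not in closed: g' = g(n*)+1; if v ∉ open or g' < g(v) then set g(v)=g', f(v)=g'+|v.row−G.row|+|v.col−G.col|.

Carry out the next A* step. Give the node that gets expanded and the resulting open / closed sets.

step 1: expand (6,2) (f=5, h=3) → closed; open now [(5,2) g=3 f=7, (5,3) g=2 f=7, (6,1) g=3 f=5, (6,5) g=1 f=7, (7,2) g=3 f=5, (7,3) g=2 f=5, (7,4) g=1 f=5]

expanded=(6,2); open=[(5,2) g=3 f=7, (5,3) g=2 f=7, (6,1) g=3 f=5, (6,5) g=1 f=7, (7,2) g=3 f=5, (7,3) g=2 f=5, (7,4) g=1 f=5]; closed=[(6,2), (6,3), (6,4)]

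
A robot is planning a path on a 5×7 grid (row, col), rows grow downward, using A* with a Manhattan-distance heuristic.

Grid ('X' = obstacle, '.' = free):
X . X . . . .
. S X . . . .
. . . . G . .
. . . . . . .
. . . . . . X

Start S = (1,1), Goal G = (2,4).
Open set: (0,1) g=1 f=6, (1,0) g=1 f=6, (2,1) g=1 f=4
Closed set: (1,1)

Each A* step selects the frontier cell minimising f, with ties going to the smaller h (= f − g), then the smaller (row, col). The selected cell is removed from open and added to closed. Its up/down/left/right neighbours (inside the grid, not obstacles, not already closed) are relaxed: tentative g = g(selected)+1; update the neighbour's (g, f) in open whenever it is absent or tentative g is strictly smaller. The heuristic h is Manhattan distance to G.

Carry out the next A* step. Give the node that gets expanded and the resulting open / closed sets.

step 1: expand (2,1) (f=4, h=3) → closed; open now [(0,1) g=1 f=6, (1,0) g=1 f=6, (2,0) g=2 f=6, (2,2) g=2 f=4, (3,1) g=2 f=6]

expanded=(2,1); open=[(0,1) g=1 f=6, (1,0) g=1 f=6, (2,0) g=2 f=6, (2,2) g=2 f=4, (3,1) g=2 f=6]; closed=[(1,1), (2,1)]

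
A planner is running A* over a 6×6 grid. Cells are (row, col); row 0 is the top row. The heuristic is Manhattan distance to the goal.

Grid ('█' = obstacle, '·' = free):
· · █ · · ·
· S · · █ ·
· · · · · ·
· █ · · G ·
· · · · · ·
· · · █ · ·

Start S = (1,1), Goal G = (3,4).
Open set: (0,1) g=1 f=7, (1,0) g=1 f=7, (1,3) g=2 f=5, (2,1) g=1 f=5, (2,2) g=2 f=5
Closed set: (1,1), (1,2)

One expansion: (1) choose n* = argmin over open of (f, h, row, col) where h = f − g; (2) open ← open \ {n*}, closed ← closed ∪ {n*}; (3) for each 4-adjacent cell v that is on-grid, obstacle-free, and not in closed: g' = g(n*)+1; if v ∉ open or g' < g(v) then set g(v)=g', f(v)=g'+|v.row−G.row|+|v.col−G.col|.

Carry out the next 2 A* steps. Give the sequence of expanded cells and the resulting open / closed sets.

order=[(1,3) → (2,3)]; open=[(0,1) g=1 f=7, (0,3) g=3 f=7, (1,0) g=1 f=7, (2,1) g=1 f=5, (2,2) g=2 f=5, (2,4) g=4 f=5, (3,3) g=4 f=5]; closed=[(1,1), (1,2), (1,3), (2,3)]

step 1: expand (1,3) (f=5, h=3) → closed; open now [(0,1) g=1 f=7, (0,3) g=3 f=7, (1,0) g=1 f=7, (2,1) g=1 f=5, (2,2) g=2 f=5, (2,3) g=3 f=5]
step 2: expand (2,3) (f=5, h=2) → closed; open now [(0,1) g=1 f=7, (0,3) g=3 f=7, (1,0) g=1 f=7, (2,1) g=1 f=5, (2,2) g=2 f=5, (2,4) g=4 f=5, (3,3) g=4 f=5]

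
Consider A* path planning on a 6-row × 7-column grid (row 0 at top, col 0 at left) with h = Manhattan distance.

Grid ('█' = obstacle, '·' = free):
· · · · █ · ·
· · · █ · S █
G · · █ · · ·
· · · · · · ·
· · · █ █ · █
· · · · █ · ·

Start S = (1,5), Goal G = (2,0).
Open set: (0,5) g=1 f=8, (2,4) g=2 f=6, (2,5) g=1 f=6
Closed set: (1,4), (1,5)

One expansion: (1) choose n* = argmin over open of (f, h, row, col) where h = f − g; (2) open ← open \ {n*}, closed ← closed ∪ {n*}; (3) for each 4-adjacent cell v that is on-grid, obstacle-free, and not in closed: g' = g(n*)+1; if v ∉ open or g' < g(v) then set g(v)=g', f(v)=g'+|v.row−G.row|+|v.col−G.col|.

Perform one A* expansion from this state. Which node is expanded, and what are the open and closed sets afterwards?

step 1: expand (2,4) (f=6, h=4) → closed; open now [(0,5) g=1 f=8, (2,5) g=1 f=6, (3,4) g=3 f=8]

expanded=(2,4); open=[(0,5) g=1 f=8, (2,5) g=1 f=6, (3,4) g=3 f=8]; closed=[(1,4), (1,5), (2,4)]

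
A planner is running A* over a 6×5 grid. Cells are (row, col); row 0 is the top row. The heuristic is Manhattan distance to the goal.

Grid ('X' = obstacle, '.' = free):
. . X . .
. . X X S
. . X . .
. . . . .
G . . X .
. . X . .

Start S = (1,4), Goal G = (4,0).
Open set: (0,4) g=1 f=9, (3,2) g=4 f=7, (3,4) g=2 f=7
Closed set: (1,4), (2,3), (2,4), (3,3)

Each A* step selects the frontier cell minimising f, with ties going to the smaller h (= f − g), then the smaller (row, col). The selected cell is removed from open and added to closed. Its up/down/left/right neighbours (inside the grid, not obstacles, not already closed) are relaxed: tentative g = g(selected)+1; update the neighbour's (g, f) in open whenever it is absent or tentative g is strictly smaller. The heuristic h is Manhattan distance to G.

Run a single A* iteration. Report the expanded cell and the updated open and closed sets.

expanded=(3,2); open=[(0,4) g=1 f=9, (3,1) g=5 f=7, (3,4) g=2 f=7, (4,2) g=5 f=7]; closed=[(1,4), (2,3), (2,4), (3,2), (3,3)]

step 1: expand (3,2) (f=7, h=3) → closed; open now [(0,4) g=1 f=9, (3,1) g=5 f=7, (3,4) g=2 f=7, (4,2) g=5 f=7]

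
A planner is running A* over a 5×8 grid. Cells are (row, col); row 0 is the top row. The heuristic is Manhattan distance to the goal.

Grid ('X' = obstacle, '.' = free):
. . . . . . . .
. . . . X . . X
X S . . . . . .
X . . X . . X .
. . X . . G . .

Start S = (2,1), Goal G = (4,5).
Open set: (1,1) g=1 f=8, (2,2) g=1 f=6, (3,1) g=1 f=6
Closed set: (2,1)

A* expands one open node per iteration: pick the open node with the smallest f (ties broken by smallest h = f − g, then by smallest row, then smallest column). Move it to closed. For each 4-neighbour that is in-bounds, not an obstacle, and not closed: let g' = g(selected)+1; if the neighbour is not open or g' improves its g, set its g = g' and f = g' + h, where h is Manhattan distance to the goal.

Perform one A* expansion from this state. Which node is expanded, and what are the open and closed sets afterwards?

step 1: expand (2,2) (f=6, h=5) → closed; open now [(1,1) g=1 f=8, (1,2) g=2 f=8, (2,3) g=2 f=6, (3,1) g=1 f=6, (3,2) g=2 f=6]

expanded=(2,2); open=[(1,1) g=1 f=8, (1,2) g=2 f=8, (2,3) g=2 f=6, (3,1) g=1 f=6, (3,2) g=2 f=6]; closed=[(2,1), (2,2)]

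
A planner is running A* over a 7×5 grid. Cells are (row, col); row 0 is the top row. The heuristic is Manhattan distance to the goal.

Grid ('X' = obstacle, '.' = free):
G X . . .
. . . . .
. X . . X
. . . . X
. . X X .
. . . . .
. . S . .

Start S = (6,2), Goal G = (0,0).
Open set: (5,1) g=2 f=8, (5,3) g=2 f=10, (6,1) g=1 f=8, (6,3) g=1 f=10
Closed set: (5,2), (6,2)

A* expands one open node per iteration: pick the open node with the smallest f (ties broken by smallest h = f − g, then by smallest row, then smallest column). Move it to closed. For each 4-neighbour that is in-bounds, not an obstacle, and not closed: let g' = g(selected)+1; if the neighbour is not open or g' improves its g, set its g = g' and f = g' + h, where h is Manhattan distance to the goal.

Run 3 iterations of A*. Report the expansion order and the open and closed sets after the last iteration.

step 1: expand (5,1) (f=8, h=6) → closed; open now [(4,1) g=3 f=8, (5,0) g=3 f=8, (5,3) g=2 f=10, (6,1) g=1 f=8, (6,3) g=1 f=10]
step 2: expand (4,1) (f=8, h=5) → closed; open now [(3,1) g=4 f=8, (4,0) g=4 f=8, (5,0) g=3 f=8, (5,3) g=2 f=10, (6,1) g=1 f=8, (6,3) g=1 f=10]
step 3: expand (3,1) (f=8, h=4) → closed; open now [(3,0) g=5 f=8, (3,2) g=5 f=10, (4,0) g=4 f=8, (5,0) g=3 f=8, (5,3) g=2 f=10, (6,1) g=1 f=8, (6,3) g=1 f=10]

order=[(5,1) → (4,1) → (3,1)]; open=[(3,0) g=5 f=8, (3,2) g=5 f=10, (4,0) g=4 f=8, (5,0) g=3 f=8, (5,3) g=2 f=10, (6,1) g=1 f=8, (6,3) g=1 f=10]; closed=[(3,1), (4,1), (5,1), (5,2), (6,2)]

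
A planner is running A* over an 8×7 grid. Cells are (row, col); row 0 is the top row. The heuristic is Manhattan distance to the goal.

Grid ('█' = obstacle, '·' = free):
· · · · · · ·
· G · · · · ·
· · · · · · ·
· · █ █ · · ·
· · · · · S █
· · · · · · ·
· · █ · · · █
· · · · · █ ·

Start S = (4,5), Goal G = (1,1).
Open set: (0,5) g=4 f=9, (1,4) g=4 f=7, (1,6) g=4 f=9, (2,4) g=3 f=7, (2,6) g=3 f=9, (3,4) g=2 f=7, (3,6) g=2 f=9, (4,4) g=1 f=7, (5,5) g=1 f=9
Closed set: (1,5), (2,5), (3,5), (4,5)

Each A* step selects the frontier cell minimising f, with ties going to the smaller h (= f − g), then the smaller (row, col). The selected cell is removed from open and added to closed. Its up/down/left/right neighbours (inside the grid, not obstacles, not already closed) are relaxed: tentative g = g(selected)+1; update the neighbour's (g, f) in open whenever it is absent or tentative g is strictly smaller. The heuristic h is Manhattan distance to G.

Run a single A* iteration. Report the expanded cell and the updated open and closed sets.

step 1: expand (1,4) (f=7, h=3) → closed; open now [(0,4) g=5 f=9, (0,5) g=4 f=9, (1,3) g=5 f=7, (1,6) g=4 f=9, (2,4) g=3 f=7, (2,6) g=3 f=9, (3,4) g=2 f=7, (3,6) g=2 f=9, (4,4) g=1 f=7, (5,5) g=1 f=9]

expanded=(1,4); open=[(0,4) g=5 f=9, (0,5) g=4 f=9, (1,3) g=5 f=7, (1,6) g=4 f=9, (2,4) g=3 f=7, (2,6) g=3 f=9, (3,4) g=2 f=7, (3,6) g=2 f=9, (4,4) g=1 f=7, (5,5) g=1 f=9]; closed=[(1,4), (1,5), (2,5), (3,5), (4,5)]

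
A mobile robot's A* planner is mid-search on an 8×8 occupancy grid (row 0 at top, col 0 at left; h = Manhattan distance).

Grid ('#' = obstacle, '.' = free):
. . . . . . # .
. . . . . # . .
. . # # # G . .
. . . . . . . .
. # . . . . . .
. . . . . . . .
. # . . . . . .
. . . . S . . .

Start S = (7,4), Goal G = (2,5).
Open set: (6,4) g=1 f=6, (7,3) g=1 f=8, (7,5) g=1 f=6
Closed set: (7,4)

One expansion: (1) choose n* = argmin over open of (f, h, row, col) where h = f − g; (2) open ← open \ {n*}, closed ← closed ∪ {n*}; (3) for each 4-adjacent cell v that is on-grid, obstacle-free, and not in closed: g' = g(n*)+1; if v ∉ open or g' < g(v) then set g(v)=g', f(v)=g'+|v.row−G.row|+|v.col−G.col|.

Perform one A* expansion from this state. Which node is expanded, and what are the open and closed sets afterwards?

expanded=(6,4); open=[(5,4) g=2 f=6, (6,3) g=2 f=8, (6,5) g=2 f=6, (7,3) g=1 f=8, (7,5) g=1 f=6]; closed=[(6,4), (7,4)]

step 1: expand (6,4) (f=6, h=5) → closed; open now [(5,4) g=2 f=6, (6,3) g=2 f=8, (6,5) g=2 f=6, (7,3) g=1 f=8, (7,5) g=1 f=6]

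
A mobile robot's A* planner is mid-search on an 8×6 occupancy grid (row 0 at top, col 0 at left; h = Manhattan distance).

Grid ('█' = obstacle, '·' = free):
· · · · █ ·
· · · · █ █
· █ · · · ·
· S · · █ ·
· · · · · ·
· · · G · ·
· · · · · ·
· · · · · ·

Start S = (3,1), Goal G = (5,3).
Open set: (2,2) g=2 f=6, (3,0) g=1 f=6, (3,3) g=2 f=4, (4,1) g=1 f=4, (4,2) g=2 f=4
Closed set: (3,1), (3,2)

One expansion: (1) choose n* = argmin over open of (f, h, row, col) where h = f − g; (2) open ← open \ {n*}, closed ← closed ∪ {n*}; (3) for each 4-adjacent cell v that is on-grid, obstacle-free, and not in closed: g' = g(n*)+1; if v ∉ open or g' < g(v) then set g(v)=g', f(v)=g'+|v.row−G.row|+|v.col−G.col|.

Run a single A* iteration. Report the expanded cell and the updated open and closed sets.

expanded=(3,3); open=[(2,2) g=2 f=6, (2,3) g=3 f=6, (3,0) g=1 f=6, (4,1) g=1 f=4, (4,2) g=2 f=4, (4,3) g=3 f=4]; closed=[(3,1), (3,2), (3,3)]

step 1: expand (3,3) (f=4, h=2) → closed; open now [(2,2) g=2 f=6, (2,3) g=3 f=6, (3,0) g=1 f=6, (4,1) g=1 f=4, (4,2) g=2 f=4, (4,3) g=3 f=4]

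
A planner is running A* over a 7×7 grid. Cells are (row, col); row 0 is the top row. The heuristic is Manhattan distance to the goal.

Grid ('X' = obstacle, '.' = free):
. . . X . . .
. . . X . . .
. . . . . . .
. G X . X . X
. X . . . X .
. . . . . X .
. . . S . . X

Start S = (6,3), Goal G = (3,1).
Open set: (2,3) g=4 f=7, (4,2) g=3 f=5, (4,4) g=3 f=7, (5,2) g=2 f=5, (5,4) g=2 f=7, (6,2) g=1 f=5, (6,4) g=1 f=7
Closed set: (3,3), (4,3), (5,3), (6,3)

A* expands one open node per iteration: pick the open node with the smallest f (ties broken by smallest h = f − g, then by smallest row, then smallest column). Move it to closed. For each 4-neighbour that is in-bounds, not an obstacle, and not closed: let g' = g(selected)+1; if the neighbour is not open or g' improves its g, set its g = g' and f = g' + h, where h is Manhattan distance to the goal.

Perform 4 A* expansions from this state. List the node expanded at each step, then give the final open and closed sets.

step 1: expand (4,2) (f=5, h=2) → closed; open now [(2,3) g=4 f=7, (4,4) g=3 f=7, (5,2) g=2 f=5, (5,4) g=2 f=7, (6,2) g=1 f=5, (6,4) g=1 f=7]
step 2: expand (5,2) (f=5, h=3) → closed; open now [(2,3) g=4 f=7, (4,4) g=3 f=7, (5,1) g=3 f=5, (5,4) g=2 f=7, (6,2) g=1 f=5, (6,4) g=1 f=7]
step 3: expand (5,1) (f=5, h=2) → closed; open now [(2,3) g=4 f=7, (4,4) g=3 f=7, (5,0) g=4 f=7, (5,4) g=2 f=7, (6,1) g=4 f=7, (6,2) g=1 f=5, (6,4) g=1 f=7]
step 4: expand (6,2) (f=5, h=4) → closed; open now [(2,3) g=4 f=7, (4,4) g=3 f=7, (5,0) g=4 f=7, (5,4) g=2 f=7, (6,1) g=2 f=5, (6,4) g=1 f=7]

order=[(4,2) → (5,2) → (5,1) → (6,2)]; open=[(2,3) g=4 f=7, (4,4) g=3 f=7, (5,0) g=4 f=7, (5,4) g=2 f=7, (6,1) g=2 f=5, (6,4) g=1 f=7]; closed=[(3,3), (4,2), (4,3), (5,1), (5,2), (5,3), (6,2), (6,3)]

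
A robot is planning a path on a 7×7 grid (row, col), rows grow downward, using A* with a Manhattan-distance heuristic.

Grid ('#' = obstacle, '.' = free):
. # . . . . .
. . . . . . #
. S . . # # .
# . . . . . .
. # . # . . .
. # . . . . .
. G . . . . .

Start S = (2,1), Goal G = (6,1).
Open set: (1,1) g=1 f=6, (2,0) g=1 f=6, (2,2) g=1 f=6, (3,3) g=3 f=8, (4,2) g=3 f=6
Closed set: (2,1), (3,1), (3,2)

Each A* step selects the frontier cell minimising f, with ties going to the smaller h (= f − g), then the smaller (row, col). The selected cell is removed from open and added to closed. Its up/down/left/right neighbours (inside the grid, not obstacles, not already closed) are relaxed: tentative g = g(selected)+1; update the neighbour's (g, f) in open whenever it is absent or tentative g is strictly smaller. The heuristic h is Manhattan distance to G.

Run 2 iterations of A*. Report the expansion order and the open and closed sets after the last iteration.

step 1: expand (4,2) (f=6, h=3) → closed; open now [(1,1) g=1 f=6, (2,0) g=1 f=6, (2,2) g=1 f=6, (3,3) g=3 f=8, (5,2) g=4 f=6]
step 2: expand (5,2) (f=6, h=2) → closed; open now [(1,1) g=1 f=6, (2,0) g=1 f=6, (2,2) g=1 f=6, (3,3) g=3 f=8, (5,3) g=5 f=8, (6,2) g=5 f=6]

order=[(4,2) → (5,2)]; open=[(1,1) g=1 f=6, (2,0) g=1 f=6, (2,2) g=1 f=6, (3,3) g=3 f=8, (5,3) g=5 f=8, (6,2) g=5 f=6]; closed=[(2,1), (3,1), (3,2), (4,2), (5,2)]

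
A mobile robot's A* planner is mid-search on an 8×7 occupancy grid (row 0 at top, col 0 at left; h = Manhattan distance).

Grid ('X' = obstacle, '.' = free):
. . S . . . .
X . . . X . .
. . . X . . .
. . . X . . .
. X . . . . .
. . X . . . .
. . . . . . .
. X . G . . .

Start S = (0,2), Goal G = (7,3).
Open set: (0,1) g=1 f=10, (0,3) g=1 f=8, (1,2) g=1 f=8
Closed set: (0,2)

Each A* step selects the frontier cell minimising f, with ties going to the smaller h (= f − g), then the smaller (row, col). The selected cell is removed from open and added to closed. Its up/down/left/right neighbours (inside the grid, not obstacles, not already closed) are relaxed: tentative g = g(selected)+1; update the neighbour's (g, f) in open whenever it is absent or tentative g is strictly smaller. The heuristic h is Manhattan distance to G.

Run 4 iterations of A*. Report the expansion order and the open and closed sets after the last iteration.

step 1: expand (0,3) (f=8, h=7) → closed; open now [(0,1) g=1 f=10, (0,4) g=2 f=10, (1,2) g=1 f=8, (1,3) g=2 f=8]
step 2: expand (1,3) (f=8, h=6) → closed; open now [(0,1) g=1 f=10, (0,4) g=2 f=10, (1,2) g=1 f=8]
step 3: expand (1,2) (f=8, h=7) → closed; open now [(0,1) g=1 f=10, (0,4) g=2 f=10, (1,1) g=2 f=10, (2,2) g=2 f=8]
step 4: expand (2,2) (f=8, h=6) → closed; open now [(0,1) g=1 f=10, (0,4) g=2 f=10, (1,1) g=2 f=10, (2,1) g=3 f=10, (3,2) g=3 f=8]

order=[(0,3) → (1,3) → (1,2) → (2,2)]; open=[(0,1) g=1 f=10, (0,4) g=2 f=10, (1,1) g=2 f=10, (2,1) g=3 f=10, (3,2) g=3 f=8]; closed=[(0,2), (0,3), (1,2), (1,3), (2,2)]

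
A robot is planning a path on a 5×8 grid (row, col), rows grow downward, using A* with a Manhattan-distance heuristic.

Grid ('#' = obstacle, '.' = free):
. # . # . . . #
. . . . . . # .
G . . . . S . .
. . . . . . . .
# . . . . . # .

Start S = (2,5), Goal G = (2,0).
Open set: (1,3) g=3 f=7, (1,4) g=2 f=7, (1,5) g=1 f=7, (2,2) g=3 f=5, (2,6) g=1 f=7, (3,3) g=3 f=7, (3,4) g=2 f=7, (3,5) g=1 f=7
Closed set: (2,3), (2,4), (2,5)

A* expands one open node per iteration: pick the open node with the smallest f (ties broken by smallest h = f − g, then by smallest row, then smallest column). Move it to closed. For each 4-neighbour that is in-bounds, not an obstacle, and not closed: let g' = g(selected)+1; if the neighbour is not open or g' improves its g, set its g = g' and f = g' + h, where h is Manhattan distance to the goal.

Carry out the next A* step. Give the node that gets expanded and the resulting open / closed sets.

expanded=(2,2); open=[(1,2) g=4 f=7, (1,3) g=3 f=7, (1,4) g=2 f=7, (1,5) g=1 f=7, (2,1) g=4 f=5, (2,6) g=1 f=7, (3,2) g=4 f=7, (3,3) g=3 f=7, (3,4) g=2 f=7, (3,5) g=1 f=7]; closed=[(2,2), (2,3), (2,4), (2,5)]

step 1: expand (2,2) (f=5, h=2) → closed; open now [(1,2) g=4 f=7, (1,3) g=3 f=7, (1,4) g=2 f=7, (1,5) g=1 f=7, (2,1) g=4 f=5, (2,6) g=1 f=7, (3,2) g=4 f=7, (3,3) g=3 f=7, (3,4) g=2 f=7, (3,5) g=1 f=7]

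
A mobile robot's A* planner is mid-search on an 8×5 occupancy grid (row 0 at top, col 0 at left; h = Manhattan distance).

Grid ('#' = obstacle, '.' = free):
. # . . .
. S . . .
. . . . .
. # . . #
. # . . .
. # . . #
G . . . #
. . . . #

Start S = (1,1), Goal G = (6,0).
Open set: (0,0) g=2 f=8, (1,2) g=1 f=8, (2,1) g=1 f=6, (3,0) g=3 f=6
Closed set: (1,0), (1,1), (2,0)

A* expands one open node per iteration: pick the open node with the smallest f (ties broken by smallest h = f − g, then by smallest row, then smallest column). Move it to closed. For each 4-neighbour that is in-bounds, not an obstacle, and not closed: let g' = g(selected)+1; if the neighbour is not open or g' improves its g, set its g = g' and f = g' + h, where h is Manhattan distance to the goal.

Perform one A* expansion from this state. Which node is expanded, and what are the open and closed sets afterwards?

step 1: expand (3,0) (f=6, h=3) → closed; open now [(0,0) g=2 f=8, (1,2) g=1 f=8, (2,1) g=1 f=6, (4,0) g=4 f=6]

expanded=(3,0); open=[(0,0) g=2 f=8, (1,2) g=1 f=8, (2,1) g=1 f=6, (4,0) g=4 f=6]; closed=[(1,0), (1,1), (2,0), (3,0)]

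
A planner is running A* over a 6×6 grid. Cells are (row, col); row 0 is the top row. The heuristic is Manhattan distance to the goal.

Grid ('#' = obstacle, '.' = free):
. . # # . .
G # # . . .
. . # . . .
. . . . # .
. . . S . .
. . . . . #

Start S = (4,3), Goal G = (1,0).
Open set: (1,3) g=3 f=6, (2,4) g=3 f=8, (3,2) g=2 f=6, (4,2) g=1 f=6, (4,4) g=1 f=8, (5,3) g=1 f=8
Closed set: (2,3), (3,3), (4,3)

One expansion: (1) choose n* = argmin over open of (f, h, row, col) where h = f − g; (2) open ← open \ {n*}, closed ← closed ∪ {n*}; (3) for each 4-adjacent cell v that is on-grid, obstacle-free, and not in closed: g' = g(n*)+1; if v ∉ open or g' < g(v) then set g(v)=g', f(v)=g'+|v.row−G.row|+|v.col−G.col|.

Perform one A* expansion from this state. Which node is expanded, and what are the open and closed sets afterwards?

expanded=(1,3); open=[(1,4) g=4 f=8, (2,4) g=3 f=8, (3,2) g=2 f=6, (4,2) g=1 f=6, (4,4) g=1 f=8, (5,3) g=1 f=8]; closed=[(1,3), (2,3), (3,3), (4,3)]

step 1: expand (1,3) (f=6, h=3) → closed; open now [(1,4) g=4 f=8, (2,4) g=3 f=8, (3,2) g=2 f=6, (4,2) g=1 f=6, (4,4) g=1 f=8, (5,3) g=1 f=8]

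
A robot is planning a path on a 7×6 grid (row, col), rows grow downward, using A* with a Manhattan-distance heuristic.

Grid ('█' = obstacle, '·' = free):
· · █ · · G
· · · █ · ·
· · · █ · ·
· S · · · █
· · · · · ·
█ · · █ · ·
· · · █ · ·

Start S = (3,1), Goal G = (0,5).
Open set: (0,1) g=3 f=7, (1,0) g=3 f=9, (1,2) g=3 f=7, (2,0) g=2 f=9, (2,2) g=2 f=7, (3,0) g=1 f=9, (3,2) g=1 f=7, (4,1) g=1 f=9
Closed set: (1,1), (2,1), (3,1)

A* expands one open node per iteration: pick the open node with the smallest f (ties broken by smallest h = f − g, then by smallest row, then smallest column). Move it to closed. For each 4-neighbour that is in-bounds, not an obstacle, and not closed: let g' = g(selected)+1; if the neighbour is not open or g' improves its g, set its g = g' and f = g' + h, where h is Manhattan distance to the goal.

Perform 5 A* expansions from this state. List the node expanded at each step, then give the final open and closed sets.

order=[(0,1) → (1,2) → (2,2) → (3,2) → (3,3)]; open=[(0,0) g=4 f=9, (1,0) g=3 f=9, (2,0) g=2 f=9, (3,0) g=1 f=9, (3,4) g=3 f=7, (4,1) g=1 f=9, (4,2) g=2 f=9, (4,3) g=3 f=9]; closed=[(0,1), (1,1), (1,2), (2,1), (2,2), (3,1), (3,2), (3,3)]

step 1: expand (0,1) (f=7, h=4) → closed; open now [(0,0) g=4 f=9, (1,0) g=3 f=9, (1,2) g=3 f=7, (2,0) g=2 f=9, (2,2) g=2 f=7, (3,0) g=1 f=9, (3,2) g=1 f=7, (4,1) g=1 f=9]
step 2: expand (1,2) (f=7, h=4) → closed; open now [(0,0) g=4 f=9, (1,0) g=3 f=9, (2,0) g=2 f=9, (2,2) g=2 f=7, (3,0) g=1 f=9, (3,2) g=1 f=7, (4,1) g=1 f=9]
step 3: expand (2,2) (f=7, h=5) → closed; open now [(0,0) g=4 f=9, (1,0) g=3 f=9, (2,0) g=2 f=9, (3,0) g=1 f=9, (3,2) g=1 f=7, (4,1) g=1 f=9]
step 4: expand (3,2) (f=7, h=6) → closed; open now [(0,0) g=4 f=9, (1,0) g=3 f=9, (2,0) g=2 f=9, (3,0) g=1 f=9, (3,3) g=2 f=7, (4,1) g=1 f=9, (4,2) g=2 f=9]
step 5: expand (3,3) (f=7, h=5) → closed; open now [(0,0) g=4 f=9, (1,0) g=3 f=9, (2,0) g=2 f=9, (3,0) g=1 f=9, (3,4) g=3 f=7, (4,1) g=1 f=9, (4,2) g=2 f=9, (4,3) g=3 f=9]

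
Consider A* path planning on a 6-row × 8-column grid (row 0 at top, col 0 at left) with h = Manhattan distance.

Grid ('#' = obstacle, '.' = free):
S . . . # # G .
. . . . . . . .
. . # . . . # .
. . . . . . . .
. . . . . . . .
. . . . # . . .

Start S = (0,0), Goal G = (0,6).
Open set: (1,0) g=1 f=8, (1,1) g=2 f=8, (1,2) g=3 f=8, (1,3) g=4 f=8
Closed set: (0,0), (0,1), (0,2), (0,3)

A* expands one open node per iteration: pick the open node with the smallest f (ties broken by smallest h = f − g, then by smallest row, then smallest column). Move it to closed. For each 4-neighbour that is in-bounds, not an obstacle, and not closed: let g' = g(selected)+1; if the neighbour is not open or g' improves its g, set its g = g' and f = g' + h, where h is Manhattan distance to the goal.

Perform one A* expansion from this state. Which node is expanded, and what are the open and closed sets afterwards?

expanded=(1,3); open=[(1,0) g=1 f=8, (1,1) g=2 f=8, (1,2) g=3 f=8, (1,4) g=5 f=8, (2,3) g=5 f=10]; closed=[(0,0), (0,1), (0,2), (0,3), (1,3)]

step 1: expand (1,3) (f=8, h=4) → closed; open now [(1,0) g=1 f=8, (1,1) g=2 f=8, (1,2) g=3 f=8, (1,4) g=5 f=8, (2,3) g=5 f=10]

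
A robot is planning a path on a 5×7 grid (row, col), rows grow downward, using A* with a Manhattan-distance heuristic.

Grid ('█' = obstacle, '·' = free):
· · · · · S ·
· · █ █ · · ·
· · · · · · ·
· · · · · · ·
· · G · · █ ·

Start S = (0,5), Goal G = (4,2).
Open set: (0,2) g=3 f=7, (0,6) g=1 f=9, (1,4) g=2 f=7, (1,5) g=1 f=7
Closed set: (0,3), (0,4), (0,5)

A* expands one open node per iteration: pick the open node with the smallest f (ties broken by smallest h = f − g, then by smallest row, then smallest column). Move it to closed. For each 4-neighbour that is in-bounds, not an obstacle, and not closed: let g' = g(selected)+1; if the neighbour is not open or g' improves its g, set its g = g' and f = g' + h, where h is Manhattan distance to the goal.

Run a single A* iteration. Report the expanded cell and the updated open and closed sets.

expanded=(0,2); open=[(0,1) g=4 f=9, (0,6) g=1 f=9, (1,4) g=2 f=7, (1,5) g=1 f=7]; closed=[(0,2), (0,3), (0,4), (0,5)]

step 1: expand (0,2) (f=7, h=4) → closed; open now [(0,1) g=4 f=9, (0,6) g=1 f=9, (1,4) g=2 f=7, (1,5) g=1 f=7]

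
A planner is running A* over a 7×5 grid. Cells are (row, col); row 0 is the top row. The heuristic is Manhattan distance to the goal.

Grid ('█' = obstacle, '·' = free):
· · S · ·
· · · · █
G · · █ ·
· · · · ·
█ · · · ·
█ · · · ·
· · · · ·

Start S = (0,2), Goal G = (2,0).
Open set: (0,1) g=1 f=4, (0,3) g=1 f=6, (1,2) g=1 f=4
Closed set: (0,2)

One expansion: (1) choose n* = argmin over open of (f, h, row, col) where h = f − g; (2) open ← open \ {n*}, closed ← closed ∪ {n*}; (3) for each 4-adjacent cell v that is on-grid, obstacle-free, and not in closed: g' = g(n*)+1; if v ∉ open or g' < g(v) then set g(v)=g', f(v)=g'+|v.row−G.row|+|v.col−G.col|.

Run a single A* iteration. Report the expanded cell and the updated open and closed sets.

expanded=(0,1); open=[(0,0) g=2 f=4, (0,3) g=1 f=6, (1,1) g=2 f=4, (1,2) g=1 f=4]; closed=[(0,1), (0,2)]

step 1: expand (0,1) (f=4, h=3) → closed; open now [(0,0) g=2 f=4, (0,3) g=1 f=6, (1,1) g=2 f=4, (1,2) g=1 f=4]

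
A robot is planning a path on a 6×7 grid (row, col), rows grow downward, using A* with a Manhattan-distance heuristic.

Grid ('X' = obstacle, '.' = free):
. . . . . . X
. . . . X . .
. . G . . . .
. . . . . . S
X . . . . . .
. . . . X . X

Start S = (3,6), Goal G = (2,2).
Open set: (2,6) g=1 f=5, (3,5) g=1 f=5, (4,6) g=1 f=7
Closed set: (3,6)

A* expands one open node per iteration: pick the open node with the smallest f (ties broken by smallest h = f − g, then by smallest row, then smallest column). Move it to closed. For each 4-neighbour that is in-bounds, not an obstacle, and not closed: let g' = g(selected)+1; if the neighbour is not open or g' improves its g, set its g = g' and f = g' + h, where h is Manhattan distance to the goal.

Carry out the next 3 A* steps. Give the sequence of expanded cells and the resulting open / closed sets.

step 1: expand (2,6) (f=5, h=4) → closed; open now [(1,6) g=2 f=7, (2,5) g=2 f=5, (3,5) g=1 f=5, (4,6) g=1 f=7]
step 2: expand (2,5) (f=5, h=3) → closed; open now [(1,5) g=3 f=7, (1,6) g=2 f=7, (2,4) g=3 f=5, (3,5) g=1 f=5, (4,6) g=1 f=7]
step 3: expand (2,4) (f=5, h=2) → closed; open now [(1,5) g=3 f=7, (1,6) g=2 f=7, (2,3) g=4 f=5, (3,4) g=4 f=7, (3,5) g=1 f=5, (4,6) g=1 f=7]

order=[(2,6) → (2,5) → (2,4)]; open=[(1,5) g=3 f=7, (1,6) g=2 f=7, (2,3) g=4 f=5, (3,4) g=4 f=7, (3,5) g=1 f=5, (4,6) g=1 f=7]; closed=[(2,4), (2,5), (2,6), (3,6)]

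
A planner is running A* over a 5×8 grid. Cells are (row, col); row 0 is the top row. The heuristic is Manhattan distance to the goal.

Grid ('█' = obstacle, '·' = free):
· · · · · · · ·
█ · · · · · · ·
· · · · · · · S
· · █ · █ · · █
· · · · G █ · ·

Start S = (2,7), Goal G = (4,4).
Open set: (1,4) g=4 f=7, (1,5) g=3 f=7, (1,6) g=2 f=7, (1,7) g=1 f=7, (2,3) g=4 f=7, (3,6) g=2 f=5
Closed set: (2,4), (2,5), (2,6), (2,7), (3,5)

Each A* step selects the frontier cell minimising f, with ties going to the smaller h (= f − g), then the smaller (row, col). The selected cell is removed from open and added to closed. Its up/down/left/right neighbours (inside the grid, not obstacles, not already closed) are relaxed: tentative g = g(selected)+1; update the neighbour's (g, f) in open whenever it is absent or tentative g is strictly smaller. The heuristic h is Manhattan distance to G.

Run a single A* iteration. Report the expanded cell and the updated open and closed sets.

expanded=(3,6); open=[(1,4) g=4 f=7, (1,5) g=3 f=7, (1,6) g=2 f=7, (1,7) g=1 f=7, (2,3) g=4 f=7, (4,6) g=3 f=5]; closed=[(2,4), (2,5), (2,6), (2,7), (3,5), (3,6)]

step 1: expand (3,6) (f=5, h=3) → closed; open now [(1,4) g=4 f=7, (1,5) g=3 f=7, (1,6) g=2 f=7, (1,7) g=1 f=7, (2,3) g=4 f=7, (4,6) g=3 f=5]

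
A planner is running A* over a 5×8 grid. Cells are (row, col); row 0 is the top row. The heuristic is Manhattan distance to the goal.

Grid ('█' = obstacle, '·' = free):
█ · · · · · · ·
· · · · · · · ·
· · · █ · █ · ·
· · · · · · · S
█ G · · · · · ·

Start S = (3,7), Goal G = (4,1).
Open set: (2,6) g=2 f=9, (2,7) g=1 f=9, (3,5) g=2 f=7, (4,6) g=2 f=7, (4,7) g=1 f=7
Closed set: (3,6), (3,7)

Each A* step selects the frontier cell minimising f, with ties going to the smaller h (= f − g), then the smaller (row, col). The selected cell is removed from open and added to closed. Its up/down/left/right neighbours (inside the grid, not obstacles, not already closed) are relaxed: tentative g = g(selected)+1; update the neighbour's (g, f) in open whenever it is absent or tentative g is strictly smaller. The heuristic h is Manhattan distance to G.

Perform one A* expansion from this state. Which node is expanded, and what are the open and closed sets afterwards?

step 1: expand (3,5) (f=7, h=5) → closed; open now [(2,6) g=2 f=9, (2,7) g=1 f=9, (3,4) g=3 f=7, (4,5) g=3 f=7, (4,6) g=2 f=7, (4,7) g=1 f=7]

expanded=(3,5); open=[(2,6) g=2 f=9, (2,7) g=1 f=9, (3,4) g=3 f=7, (4,5) g=3 f=7, (4,6) g=2 f=7, (4,7) g=1 f=7]; closed=[(3,5), (3,6), (3,7)]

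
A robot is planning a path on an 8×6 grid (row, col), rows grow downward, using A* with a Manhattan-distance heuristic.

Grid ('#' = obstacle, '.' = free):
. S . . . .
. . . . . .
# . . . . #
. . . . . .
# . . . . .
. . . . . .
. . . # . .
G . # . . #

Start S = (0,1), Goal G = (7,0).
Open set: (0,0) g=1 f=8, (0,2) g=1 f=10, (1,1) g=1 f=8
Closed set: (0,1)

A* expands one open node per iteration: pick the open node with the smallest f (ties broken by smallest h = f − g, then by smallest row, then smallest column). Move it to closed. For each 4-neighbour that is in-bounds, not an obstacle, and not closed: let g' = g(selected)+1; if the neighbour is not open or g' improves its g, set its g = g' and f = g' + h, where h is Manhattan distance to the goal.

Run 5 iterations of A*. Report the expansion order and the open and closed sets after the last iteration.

order=[(0,0) → (1,0) → (1,1) → (2,1) → (3,1)]; open=[(0,2) g=1 f=10, (1,2) g=2 f=10, (2,2) g=3 f=10, (3,0) g=4 f=8, (3,2) g=4 f=10, (4,1) g=4 f=8]; closed=[(0,0), (0,1), (1,0), (1,1), (2,1), (3,1)]

step 1: expand (0,0) (f=8, h=7) → closed; open now [(0,2) g=1 f=10, (1,0) g=2 f=8, (1,1) g=1 f=8]
step 2: expand (1,0) (f=8, h=6) → closed; open now [(0,2) g=1 f=10, (1,1) g=1 f=8]
step 3: expand (1,1) (f=8, h=7) → closed; open now [(0,2) g=1 f=10, (1,2) g=2 f=10, (2,1) g=2 f=8]
step 4: expand (2,1) (f=8, h=6) → closed; open now [(0,2) g=1 f=10, (1,2) g=2 f=10, (2,2) g=3 f=10, (3,1) g=3 f=8]
step 5: expand (3,1) (f=8, h=5) → closed; open now [(0,2) g=1 f=10, (1,2) g=2 f=10, (2,2) g=3 f=10, (3,0) g=4 f=8, (3,2) g=4 f=10, (4,1) g=4 f=8]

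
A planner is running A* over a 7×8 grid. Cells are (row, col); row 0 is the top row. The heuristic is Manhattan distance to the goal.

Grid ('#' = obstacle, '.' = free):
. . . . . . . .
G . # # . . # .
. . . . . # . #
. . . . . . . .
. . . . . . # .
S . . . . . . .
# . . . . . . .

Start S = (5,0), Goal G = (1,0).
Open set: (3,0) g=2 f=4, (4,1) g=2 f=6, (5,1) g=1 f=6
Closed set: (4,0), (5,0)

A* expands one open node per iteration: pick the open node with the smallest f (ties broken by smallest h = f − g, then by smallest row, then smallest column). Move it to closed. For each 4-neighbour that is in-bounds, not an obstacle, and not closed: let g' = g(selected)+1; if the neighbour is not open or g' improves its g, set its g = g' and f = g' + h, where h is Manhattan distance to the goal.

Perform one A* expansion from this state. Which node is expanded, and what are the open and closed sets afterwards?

expanded=(3,0); open=[(2,0) g=3 f=4, (3,1) g=3 f=6, (4,1) g=2 f=6, (5,1) g=1 f=6]; closed=[(3,0), (4,0), (5,0)]

step 1: expand (3,0) (f=4, h=2) → closed; open now [(2,0) g=3 f=4, (3,1) g=3 f=6, (4,1) g=2 f=6, (5,1) g=1 f=6]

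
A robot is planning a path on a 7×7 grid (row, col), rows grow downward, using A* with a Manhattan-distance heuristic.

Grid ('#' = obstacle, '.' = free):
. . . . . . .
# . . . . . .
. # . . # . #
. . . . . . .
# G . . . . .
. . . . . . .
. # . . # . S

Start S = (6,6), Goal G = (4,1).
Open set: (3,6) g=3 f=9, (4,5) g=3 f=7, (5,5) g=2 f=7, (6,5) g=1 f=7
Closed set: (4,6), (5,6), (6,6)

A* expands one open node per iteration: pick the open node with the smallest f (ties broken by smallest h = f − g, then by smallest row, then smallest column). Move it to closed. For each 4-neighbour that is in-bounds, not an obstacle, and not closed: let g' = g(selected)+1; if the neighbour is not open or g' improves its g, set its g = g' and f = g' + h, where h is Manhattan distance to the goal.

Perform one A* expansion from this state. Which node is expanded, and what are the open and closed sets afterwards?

expanded=(4,5); open=[(3,5) g=4 f=9, (3,6) g=3 f=9, (4,4) g=4 f=7, (5,5) g=2 f=7, (6,5) g=1 f=7]; closed=[(4,5), (4,6), (5,6), (6,6)]

step 1: expand (4,5) (f=7, h=4) → closed; open now [(3,5) g=4 f=9, (3,6) g=3 f=9, (4,4) g=4 f=7, (5,5) g=2 f=7, (6,5) g=1 f=7]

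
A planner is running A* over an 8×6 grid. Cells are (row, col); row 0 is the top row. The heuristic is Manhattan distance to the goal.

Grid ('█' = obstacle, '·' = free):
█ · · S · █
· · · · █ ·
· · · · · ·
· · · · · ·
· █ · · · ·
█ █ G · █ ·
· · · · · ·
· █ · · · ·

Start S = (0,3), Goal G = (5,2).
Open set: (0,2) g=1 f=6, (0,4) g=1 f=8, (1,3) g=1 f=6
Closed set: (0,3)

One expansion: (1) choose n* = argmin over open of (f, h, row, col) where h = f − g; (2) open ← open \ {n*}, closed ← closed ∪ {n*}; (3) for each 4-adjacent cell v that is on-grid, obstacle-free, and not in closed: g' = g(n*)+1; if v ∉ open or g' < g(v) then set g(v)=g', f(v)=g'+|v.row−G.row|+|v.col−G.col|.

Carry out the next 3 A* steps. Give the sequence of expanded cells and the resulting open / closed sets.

step 1: expand (0,2) (f=6, h=5) → closed; open now [(0,1) g=2 f=8, (0,4) g=1 f=8, (1,2) g=2 f=6, (1,3) g=1 f=6]
step 2: expand (1,2) (f=6, h=4) → closed; open now [(0,1) g=2 f=8, (0,4) g=1 f=8, (1,1) g=3 f=8, (1,3) g=1 f=6, (2,2) g=3 f=6]
step 3: expand (2,2) (f=6, h=3) → closed; open now [(0,1) g=2 f=8, (0,4) g=1 f=8, (1,1) g=3 f=8, (1,3) g=1 f=6, (2,1) g=4 f=8, (2,3) g=4 f=8, (3,2) g=4 f=6]

order=[(0,2) → (1,2) → (2,2)]; open=[(0,1) g=2 f=8, (0,4) g=1 f=8, (1,1) g=3 f=8, (1,3) g=1 f=6, (2,1) g=4 f=8, (2,3) g=4 f=8, (3,2) g=4 f=6]; closed=[(0,2), (0,3), (1,2), (2,2)]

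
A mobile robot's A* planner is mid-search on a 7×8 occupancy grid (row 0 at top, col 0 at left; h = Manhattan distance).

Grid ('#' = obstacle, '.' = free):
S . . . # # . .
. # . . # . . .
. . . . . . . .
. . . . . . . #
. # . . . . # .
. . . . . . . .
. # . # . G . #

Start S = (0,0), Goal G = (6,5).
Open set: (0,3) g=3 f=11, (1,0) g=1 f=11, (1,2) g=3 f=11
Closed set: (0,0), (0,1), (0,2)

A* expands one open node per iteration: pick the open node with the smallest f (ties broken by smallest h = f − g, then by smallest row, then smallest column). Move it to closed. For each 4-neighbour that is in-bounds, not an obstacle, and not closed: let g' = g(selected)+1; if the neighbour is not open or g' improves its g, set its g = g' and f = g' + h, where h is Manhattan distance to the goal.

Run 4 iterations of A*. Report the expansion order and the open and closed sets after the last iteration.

order=[(0,3) → (1,3) → (2,3) → (2,4)]; open=[(1,0) g=1 f=11, (1,2) g=3 f=11, (2,2) g=6 f=13, (2,5) g=7 f=11, (3,3) g=6 f=11, (3,4) g=7 f=11]; closed=[(0,0), (0,1), (0,2), (0,3), (1,3), (2,3), (2,4)]

step 1: expand (0,3) (f=11, h=8) → closed; open now [(1,0) g=1 f=11, (1,2) g=3 f=11, (1,3) g=4 f=11]
step 2: expand (1,3) (f=11, h=7) → closed; open now [(1,0) g=1 f=11, (1,2) g=3 f=11, (2,3) g=5 f=11]
step 3: expand (2,3) (f=11, h=6) → closed; open now [(1,0) g=1 f=11, (1,2) g=3 f=11, (2,2) g=6 f=13, (2,4) g=6 f=11, (3,3) g=6 f=11]
step 4: expand (2,4) (f=11, h=5) → closed; open now [(1,0) g=1 f=11, (1,2) g=3 f=11, (2,2) g=6 f=13, (2,5) g=7 f=11, (3,3) g=6 f=11, (3,4) g=7 f=11]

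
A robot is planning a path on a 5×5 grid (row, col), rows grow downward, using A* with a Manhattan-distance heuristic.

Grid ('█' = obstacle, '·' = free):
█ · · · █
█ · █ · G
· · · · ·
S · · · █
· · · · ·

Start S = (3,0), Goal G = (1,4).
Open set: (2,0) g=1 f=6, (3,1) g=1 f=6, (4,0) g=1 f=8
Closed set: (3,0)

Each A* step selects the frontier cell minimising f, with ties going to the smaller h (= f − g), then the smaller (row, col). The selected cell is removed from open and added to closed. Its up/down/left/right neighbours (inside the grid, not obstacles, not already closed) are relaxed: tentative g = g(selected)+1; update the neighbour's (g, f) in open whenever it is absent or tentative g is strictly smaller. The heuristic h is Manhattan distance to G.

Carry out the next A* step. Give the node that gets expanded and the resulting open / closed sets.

step 1: expand (2,0) (f=6, h=5) → closed; open now [(2,1) g=2 f=6, (3,1) g=1 f=6, (4,0) g=1 f=8]

expanded=(2,0); open=[(2,1) g=2 f=6, (3,1) g=1 f=6, (4,0) g=1 f=8]; closed=[(2,0), (3,0)]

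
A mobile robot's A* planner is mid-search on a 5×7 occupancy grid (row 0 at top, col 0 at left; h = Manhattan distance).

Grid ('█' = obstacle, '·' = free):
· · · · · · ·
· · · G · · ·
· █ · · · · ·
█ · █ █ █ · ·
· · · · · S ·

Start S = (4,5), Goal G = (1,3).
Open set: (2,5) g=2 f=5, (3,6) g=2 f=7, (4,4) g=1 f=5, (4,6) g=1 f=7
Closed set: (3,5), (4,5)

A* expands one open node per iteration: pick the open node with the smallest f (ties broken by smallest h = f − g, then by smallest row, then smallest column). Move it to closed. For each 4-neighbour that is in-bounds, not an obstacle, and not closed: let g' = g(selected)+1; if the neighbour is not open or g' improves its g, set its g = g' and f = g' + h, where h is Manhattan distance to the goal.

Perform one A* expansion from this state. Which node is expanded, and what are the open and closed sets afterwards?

expanded=(2,5); open=[(1,5) g=3 f=5, (2,4) g=3 f=5, (2,6) g=3 f=7, (3,6) g=2 f=7, (4,4) g=1 f=5, (4,6) g=1 f=7]; closed=[(2,5), (3,5), (4,5)]

step 1: expand (2,5) (f=5, h=3) → closed; open now [(1,5) g=3 f=5, (2,4) g=3 f=5, (2,6) g=3 f=7, (3,6) g=2 f=7, (4,4) g=1 f=5, (4,6) g=1 f=7]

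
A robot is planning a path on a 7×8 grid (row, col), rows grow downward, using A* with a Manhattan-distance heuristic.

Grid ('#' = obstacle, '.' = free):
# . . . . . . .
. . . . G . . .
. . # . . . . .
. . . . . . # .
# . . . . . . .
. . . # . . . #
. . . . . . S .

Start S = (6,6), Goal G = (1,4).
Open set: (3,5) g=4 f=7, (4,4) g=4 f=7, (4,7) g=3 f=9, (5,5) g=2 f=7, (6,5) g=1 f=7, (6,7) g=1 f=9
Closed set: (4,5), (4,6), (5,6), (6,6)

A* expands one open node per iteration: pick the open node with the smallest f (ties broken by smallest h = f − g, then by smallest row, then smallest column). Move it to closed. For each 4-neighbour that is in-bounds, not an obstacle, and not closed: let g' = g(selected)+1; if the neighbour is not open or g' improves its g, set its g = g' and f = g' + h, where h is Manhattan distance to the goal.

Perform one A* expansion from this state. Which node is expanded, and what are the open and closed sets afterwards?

step 1: expand (3,5) (f=7, h=3) → closed; open now [(2,5) g=5 f=7, (3,4) g=5 f=7, (4,4) g=4 f=7, (4,7) g=3 f=9, (5,5) g=2 f=7, (6,5) g=1 f=7, (6,7) g=1 f=9]

expanded=(3,5); open=[(2,5) g=5 f=7, (3,4) g=5 f=7, (4,4) g=4 f=7, (4,7) g=3 f=9, (5,5) g=2 f=7, (6,5) g=1 f=7, (6,7) g=1 f=9]; closed=[(3,5), (4,5), (4,6), (5,6), (6,6)]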